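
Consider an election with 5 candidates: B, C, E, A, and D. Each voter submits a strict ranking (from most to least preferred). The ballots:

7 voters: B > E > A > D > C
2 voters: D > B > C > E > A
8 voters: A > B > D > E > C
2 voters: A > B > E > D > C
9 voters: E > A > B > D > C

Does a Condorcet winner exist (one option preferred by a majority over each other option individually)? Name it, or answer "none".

none

Checking pairwise contests:
A beats B 19–9.
B beats C 28–0.
B beats E 19–9.
E beats A 18–10.
B beats D 26–2.
Every option loses at least one head-to-head, so there is no Condorcet winner.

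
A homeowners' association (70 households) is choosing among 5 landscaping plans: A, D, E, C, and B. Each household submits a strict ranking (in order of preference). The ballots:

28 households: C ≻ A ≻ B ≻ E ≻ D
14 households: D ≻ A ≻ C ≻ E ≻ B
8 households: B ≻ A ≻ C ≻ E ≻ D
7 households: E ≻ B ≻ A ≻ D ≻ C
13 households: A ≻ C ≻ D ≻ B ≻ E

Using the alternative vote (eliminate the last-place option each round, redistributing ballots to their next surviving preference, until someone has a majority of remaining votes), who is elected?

C

Round 1: A 13, D 14, E 7, C 28, B 8. Eliminate E.
Round 2: A 13, D 14, C 28, B 15. Eliminate A.
Round 3: D 14, C 41, B 15. C has a majority.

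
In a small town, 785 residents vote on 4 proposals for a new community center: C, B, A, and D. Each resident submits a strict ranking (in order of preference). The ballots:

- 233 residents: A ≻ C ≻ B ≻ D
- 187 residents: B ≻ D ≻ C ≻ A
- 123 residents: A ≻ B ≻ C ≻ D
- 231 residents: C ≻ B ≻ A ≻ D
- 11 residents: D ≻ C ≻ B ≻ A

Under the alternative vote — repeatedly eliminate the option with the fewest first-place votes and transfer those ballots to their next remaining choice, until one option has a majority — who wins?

Round 1: C 231, B 187, A 356, D 11. Eliminate D.
Round 2: C 242, B 187, A 356. Eliminate B.
Round 3: C 429, A 356. C has a majority.

C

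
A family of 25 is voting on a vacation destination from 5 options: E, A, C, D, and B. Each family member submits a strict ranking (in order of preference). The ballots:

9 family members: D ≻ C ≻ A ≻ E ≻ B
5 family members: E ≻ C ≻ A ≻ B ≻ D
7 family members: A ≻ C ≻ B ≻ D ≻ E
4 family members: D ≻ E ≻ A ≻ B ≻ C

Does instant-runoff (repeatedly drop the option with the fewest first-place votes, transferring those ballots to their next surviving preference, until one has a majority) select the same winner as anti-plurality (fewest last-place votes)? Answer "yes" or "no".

no

Instant-runoff — R1 E 5, A 7, C 0, D 13, B 0 (D winner). Winner: D.
Anti-plurality — last-place votes: E 7, A 0, C 4, D 5, B 9. Winner: A.
The two methods disagree.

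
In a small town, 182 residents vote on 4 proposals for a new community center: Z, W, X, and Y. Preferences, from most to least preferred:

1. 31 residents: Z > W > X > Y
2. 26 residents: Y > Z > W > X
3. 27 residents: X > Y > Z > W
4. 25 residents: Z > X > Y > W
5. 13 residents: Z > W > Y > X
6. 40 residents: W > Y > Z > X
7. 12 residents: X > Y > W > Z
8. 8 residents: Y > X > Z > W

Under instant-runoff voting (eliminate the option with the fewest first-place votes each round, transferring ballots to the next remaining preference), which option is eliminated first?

Round 1: Z 69, W 40, X 39, Y 34. Eliminate Y.

Y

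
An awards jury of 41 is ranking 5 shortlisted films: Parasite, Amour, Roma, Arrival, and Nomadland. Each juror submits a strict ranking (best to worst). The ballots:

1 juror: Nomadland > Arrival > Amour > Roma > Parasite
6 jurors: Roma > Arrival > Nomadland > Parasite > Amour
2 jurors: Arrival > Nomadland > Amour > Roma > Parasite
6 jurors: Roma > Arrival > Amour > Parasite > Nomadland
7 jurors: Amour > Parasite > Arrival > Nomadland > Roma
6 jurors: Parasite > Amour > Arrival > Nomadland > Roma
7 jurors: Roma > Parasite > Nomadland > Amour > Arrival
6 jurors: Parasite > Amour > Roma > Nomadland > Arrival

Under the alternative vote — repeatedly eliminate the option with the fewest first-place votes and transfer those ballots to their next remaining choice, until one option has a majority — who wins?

Round 1: Parasite 12, Amour 7, Roma 19, Arrival 2, Nomadland 1. Eliminate Nomadland.
Round 2: Parasite 12, Amour 7, Roma 19, Arrival 3. Eliminate Arrival.
Round 3: Parasite 12, Amour 10, Roma 19. Eliminate Amour.
Round 4: Parasite 19, Roma 22. Roma has a majority.

Roma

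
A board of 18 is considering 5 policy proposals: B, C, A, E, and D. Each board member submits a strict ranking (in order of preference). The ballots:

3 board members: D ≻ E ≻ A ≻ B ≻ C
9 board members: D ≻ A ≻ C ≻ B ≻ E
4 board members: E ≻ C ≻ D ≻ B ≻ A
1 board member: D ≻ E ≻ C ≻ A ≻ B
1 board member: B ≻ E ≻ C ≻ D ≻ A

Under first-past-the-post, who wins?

D

First-place votes: B 1, C 0, A 0, E 4, D 13.
D has the most first-place votes.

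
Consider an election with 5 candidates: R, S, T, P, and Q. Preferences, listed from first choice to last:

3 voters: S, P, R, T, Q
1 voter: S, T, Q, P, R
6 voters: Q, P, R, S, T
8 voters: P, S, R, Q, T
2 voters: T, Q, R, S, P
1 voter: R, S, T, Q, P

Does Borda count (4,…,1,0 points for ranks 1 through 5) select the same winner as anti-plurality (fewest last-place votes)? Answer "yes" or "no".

Borda — scores: R 42, S 51, T 16, P 60, Q 41. Winner: P.
Anti-plurality — last-place votes: R 1, S 0, T 14, P 3, Q 3. Winner: S.
The two methods disagree.

no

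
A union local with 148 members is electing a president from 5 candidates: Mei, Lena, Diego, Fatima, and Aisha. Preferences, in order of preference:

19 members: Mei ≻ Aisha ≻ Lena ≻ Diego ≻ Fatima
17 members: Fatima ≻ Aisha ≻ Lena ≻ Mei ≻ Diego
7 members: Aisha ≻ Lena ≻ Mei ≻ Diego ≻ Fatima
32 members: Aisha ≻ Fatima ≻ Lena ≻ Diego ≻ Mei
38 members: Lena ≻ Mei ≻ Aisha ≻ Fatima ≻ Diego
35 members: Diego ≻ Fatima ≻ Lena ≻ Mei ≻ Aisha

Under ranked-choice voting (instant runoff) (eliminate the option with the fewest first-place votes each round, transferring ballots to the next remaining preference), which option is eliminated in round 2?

Round 1: Mei 19, Lena 38, Diego 35, Fatima 17, Aisha 39. Eliminate Fatima.
Round 2: Mei 19, Lena 38, Diego 35, Aisha 56. Eliminate Mei.

Mei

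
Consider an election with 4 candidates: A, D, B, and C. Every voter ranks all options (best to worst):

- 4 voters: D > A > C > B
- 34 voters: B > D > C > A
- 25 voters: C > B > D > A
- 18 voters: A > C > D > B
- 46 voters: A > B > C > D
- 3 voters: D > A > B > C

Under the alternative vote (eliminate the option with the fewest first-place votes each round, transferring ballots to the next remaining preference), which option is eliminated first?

D

Round 1: A 64, D 7, B 34, C 25. Eliminate D.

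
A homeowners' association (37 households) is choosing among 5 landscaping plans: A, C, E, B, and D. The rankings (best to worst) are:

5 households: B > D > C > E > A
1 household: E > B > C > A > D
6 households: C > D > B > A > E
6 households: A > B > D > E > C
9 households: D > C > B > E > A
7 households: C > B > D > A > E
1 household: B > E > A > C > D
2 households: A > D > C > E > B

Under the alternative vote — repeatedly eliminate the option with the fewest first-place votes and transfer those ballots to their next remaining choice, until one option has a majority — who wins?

D

Round 1: A 8, C 13, E 1, B 6, D 9. Eliminate E.
Round 2: A 8, C 13, B 7, D 9. Eliminate B.
Round 3: A 9, C 14, D 14. Eliminate A.
Round 4: C 15, D 22. D has a majority.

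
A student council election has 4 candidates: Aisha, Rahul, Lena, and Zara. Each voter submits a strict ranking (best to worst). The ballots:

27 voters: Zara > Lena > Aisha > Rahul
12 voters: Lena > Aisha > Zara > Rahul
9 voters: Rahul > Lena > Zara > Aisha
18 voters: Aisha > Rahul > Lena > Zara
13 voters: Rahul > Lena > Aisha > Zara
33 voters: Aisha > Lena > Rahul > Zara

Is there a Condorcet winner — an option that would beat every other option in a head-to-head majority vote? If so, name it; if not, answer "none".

Lena vs Aisha: 61–51 for Lena.
Lena vs Rahul: 72–40 for Lena.
Lena vs Zara: 85–27 for Lena.
Lena beats every other option head-to-head.

Lena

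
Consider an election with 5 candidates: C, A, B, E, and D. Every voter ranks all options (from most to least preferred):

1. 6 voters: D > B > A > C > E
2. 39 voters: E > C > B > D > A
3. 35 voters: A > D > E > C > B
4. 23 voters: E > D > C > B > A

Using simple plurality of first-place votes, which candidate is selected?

E

First-place votes: C 0, A 35, B 0, E 62, D 6.
E has the most first-place votes.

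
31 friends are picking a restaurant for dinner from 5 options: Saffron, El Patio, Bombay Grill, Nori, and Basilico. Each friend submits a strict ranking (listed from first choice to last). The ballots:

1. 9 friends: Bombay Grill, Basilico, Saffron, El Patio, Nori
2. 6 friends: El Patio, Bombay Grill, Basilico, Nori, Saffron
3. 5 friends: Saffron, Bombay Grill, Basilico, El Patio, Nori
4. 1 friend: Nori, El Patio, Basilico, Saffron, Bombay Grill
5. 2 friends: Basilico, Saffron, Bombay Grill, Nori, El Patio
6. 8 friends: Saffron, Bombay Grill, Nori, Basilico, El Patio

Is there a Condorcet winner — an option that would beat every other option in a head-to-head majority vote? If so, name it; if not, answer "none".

none

Checking pairwise contests:
Basilico beats Saffron 18–13.
Saffron beats El Patio 24–7.
Saffron beats Bombay Grill 16–15.
Saffron beats Nori 24–7.
Bombay Grill beats Basilico 28–3.
Every option loses at least one head-to-head, so there is no Condorcet winner.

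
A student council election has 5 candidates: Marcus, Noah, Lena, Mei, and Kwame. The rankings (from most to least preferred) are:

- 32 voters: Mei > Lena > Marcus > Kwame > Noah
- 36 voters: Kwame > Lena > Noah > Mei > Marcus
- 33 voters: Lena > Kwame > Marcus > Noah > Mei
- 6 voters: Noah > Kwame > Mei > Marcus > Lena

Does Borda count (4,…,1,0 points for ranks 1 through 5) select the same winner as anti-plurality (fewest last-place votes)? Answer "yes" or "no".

Borda — scores: Marcus 136, Noah 129, Lena 336, Mei 176, Kwame 293. Winner: Lena.
Anti-plurality — last-place votes: Marcus 36, Noah 32, Lena 6, Mei 33, Kwame 0. Winner: Kwame.
The two methods disagree.

no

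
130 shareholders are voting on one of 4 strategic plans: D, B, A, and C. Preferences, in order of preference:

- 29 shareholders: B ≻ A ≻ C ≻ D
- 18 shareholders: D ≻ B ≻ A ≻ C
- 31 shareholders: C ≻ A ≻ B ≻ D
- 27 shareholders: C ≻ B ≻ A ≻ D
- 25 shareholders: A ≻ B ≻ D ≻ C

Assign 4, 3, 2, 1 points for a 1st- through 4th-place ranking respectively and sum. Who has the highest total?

B

D: 29·1 + 18·4 + 31·1 + 27·1 + 25·2 = 209
B: 29·4 + 18·3 + 31·2 + 27·3 + 25·3 = 388
A: 29·3 + 18·2 + 31·3 + 27·2 + 25·4 = 370
C: 29·2 + 18·1 + 31·4 + 27·4 + 25·1 = 333
B has the highest Borda score (388).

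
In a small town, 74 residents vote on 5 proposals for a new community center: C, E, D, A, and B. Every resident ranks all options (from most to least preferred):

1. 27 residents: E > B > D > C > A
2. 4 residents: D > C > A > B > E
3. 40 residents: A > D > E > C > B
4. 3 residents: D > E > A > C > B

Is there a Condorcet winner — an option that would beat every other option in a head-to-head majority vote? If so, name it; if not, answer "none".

A

A vs C: 43–31 for A.
A vs E: 44–30 for A.
A vs D: 40–34 for A.
A vs B: 47–27 for A.
A beats every other option head-to-head.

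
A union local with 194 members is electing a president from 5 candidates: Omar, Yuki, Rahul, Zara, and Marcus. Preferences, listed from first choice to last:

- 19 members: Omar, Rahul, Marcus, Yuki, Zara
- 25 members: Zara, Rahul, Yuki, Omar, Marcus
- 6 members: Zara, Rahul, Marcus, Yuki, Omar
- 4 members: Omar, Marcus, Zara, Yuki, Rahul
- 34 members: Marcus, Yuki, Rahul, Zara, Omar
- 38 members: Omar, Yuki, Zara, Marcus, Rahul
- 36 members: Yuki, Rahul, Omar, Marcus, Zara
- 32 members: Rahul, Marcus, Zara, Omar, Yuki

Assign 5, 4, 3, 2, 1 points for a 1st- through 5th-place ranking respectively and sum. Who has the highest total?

Omar: 19·5 + 25·2 + 6·1 + 4·5 + 34·1 + 38·5 + 36·3 + 32·2 = 567
Yuki: 19·2 + 25·3 + 6·2 + 4·2 + 34·4 + 38·4 + 36·5 + 32·1 = 633
Rahul: 19·4 + 25·4 + 6·4 + 4·1 + 34·3 + 38·1 + 36·4 + 32·5 = 648
Zara: 19·1 + 25·5 + 6·5 + 4·3 + 34·2 + 38·3 + 36·1 + 32·3 = 500
Marcus: 19·3 + 25·1 + 6·3 + 4·4 + 34·5 + 38·2 + 36·2 + 32·4 = 562
Rahul has the highest Borda score (648).

Rahul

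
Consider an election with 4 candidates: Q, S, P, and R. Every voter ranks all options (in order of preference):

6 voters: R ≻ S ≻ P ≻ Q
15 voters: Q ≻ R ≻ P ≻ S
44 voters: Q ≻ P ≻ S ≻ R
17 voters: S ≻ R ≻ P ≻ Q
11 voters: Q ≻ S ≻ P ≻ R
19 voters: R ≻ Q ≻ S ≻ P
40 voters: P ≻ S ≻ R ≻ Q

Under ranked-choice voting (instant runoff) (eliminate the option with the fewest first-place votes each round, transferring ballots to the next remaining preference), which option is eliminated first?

S

Round 1: Q 70, S 17, P 40, R 25. Eliminate S.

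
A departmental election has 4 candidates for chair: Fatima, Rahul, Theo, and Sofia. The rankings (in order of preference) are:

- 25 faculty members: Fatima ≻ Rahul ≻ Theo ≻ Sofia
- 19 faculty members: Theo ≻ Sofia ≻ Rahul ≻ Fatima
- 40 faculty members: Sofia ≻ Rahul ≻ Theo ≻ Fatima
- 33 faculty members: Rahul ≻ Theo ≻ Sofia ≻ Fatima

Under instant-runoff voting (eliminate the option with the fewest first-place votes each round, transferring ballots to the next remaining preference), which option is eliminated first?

Theo

Round 1: Fatima 25, Rahul 33, Theo 19, Sofia 40. Eliminate Theo.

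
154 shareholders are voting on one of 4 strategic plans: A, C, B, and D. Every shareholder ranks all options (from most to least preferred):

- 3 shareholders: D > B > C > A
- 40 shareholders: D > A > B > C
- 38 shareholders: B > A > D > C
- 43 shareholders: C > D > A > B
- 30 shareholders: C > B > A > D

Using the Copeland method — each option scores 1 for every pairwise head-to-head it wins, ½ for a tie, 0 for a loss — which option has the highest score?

D

A: beats C and B; loses to D → score 2.
C: loses to A, B, and D → score 0.
B: beats C; loses to A and D → score 1.
D: beats A, C, and B → score 3.
D has the best pairwise record.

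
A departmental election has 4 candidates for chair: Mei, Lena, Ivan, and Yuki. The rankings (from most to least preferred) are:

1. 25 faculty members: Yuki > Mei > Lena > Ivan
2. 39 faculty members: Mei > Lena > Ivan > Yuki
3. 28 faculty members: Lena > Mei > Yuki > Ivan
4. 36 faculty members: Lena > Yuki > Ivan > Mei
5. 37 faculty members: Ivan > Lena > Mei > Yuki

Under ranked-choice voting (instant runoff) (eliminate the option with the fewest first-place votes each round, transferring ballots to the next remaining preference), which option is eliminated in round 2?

Round 1: Mei 39, Lena 64, Ivan 37, Yuki 25. Eliminate Yuki.
Round 2: Mei 64, Lena 64, Ivan 37. Eliminate Ivan.

Ivan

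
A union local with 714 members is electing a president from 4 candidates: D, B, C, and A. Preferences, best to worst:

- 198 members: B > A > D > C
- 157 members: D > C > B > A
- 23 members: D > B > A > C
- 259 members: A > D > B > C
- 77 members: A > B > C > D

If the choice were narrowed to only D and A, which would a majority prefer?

A

Voters preferring D to A: 180; preferring A to D: 534.
A wins the head-to-head.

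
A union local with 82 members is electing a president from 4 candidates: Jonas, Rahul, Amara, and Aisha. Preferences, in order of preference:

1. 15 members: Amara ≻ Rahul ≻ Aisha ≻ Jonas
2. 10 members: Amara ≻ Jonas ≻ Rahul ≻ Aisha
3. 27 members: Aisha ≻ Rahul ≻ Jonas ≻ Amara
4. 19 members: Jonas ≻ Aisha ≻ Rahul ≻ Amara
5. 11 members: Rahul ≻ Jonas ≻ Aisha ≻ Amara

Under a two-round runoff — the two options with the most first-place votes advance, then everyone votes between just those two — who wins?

Aisha

Round 1 first-place votes: Jonas 19, Rahul 11, Amara 25, Aisha 27.
Aisha and Amara advance.
Runoff: Aisha is preferred to Amara by 57 voters; Amara by 25.
Aisha wins the runoff.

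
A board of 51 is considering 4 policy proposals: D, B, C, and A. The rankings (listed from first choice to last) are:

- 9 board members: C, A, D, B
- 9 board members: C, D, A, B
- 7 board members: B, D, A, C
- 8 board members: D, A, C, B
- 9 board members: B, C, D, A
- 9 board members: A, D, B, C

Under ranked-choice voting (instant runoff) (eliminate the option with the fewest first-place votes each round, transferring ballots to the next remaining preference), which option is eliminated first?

Round 1: D 8, B 16, C 18, A 9. Eliminate D.

D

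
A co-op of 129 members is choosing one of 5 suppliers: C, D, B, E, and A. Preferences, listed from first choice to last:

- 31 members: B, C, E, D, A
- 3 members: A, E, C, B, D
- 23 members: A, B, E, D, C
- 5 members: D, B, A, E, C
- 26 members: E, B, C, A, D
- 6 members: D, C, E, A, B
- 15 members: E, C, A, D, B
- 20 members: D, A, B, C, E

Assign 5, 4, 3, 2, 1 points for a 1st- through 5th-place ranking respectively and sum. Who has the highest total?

C: 31·4 + 3·3 + 23·1 + 5·1 + 26·3 + 6·4 + 15·4 + 20·2 = 363
D: 31·2 + 3·1 + 23·2 + 5·5 + 26·1 + 6·5 + 15·2 + 20·5 = 322
B: 31·5 + 3·2 + 23·4 + 5·4 + 26·4 + 6·1 + 15·1 + 20·3 = 458
E: 31·3 + 3·4 + 23·3 + 5·2 + 26·5 + 6·3 + 15·5 + 20·1 = 427
A: 31·1 + 3·5 + 23·5 + 5·3 + 26·2 + 6·2 + 15·3 + 20·4 = 365
B has the highest Borda score (458).

B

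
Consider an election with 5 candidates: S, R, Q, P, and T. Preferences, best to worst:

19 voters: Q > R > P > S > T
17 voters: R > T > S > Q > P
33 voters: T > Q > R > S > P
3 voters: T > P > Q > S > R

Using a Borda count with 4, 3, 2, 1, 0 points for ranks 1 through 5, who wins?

S: 19·1 + 17·2 + 33·1 + 3·1 = 89
R: 19·3 + 17·4 + 33·2 + 3·0 = 191
Q: 19·4 + 17·1 + 33·3 + 3·2 = 198
P: 19·2 + 17·0 + 33·0 + 3·3 = 47
T: 19·0 + 17·3 + 33·4 + 3·4 = 195
Q has the highest Borda score (198).

Q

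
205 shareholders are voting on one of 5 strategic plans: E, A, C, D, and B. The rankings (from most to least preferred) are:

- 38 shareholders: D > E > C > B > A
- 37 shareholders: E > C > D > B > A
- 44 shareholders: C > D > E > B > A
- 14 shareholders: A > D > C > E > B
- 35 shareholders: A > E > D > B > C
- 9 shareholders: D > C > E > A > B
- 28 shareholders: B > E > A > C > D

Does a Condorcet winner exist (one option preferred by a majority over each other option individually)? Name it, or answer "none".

none

Checking pairwise contests:
D beats E 105–100.
E beats A 156–49.
E beats C 138–67.
C beats D 109–96.
E beats B 177–28.
Every option loses at least one head-to-head, so there is no Condorcet winner.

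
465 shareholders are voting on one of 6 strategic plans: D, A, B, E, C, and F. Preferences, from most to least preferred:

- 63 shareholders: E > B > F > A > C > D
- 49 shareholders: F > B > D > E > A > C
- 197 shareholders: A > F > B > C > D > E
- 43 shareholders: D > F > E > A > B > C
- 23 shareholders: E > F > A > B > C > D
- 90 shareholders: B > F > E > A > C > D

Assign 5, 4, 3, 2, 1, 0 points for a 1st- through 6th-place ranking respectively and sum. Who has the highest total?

F

D: 63·0 + 49·3 + 197·1 + 43·5 + 23·0 + 90·0 = 559
A: 63·2 + 49·1 + 197·5 + 43·2 + 23·3 + 90·2 = 1495
B: 63·4 + 49·4 + 197·3 + 43·1 + 23·2 + 90·5 = 1578
E: 63·5 + 49·2 + 197·0 + 43·3 + 23·5 + 90·3 = 927
C: 63·1 + 49·0 + 197·2 + 43·0 + 23·1 + 90·1 = 570
F: 63·3 + 49·5 + 197·4 + 43·4 + 23·4 + 90·4 = 1846
F has the highest Borda score (1846).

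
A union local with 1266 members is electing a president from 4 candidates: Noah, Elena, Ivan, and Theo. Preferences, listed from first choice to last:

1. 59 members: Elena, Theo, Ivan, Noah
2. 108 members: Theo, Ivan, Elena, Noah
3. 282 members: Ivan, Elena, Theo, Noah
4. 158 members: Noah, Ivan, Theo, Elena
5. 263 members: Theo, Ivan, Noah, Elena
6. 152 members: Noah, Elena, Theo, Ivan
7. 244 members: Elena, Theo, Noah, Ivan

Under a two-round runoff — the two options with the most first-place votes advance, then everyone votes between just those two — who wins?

Round 1 first-place votes: Noah 310, Elena 303, Ivan 282, Theo 371.
Theo and Noah advance.
Runoff: Theo is preferred to Noah by 956 voters; Noah by 310.
Theo wins the runoff.

Theo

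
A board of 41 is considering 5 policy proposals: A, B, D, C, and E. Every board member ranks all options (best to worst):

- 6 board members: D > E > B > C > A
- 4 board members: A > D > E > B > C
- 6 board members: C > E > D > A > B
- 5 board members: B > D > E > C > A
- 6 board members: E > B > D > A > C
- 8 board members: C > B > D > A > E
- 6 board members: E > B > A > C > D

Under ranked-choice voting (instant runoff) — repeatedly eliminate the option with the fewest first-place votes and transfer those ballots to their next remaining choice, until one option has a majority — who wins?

D

Round 1: A 4, B 5, D 6, C 14, E 12. Eliminate A.
Round 2: B 5, D 10, C 14, E 12. Eliminate B.
Round 3: D 15, C 14, E 12. Eliminate E.
Round 4: D 21, C 20. D has a majority.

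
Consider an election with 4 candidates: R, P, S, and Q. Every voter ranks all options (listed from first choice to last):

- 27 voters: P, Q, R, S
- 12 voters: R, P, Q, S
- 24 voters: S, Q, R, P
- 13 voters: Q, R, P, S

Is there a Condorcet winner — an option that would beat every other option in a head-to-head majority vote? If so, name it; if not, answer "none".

none

Checking pairwise contests:
Q beats R 64–12.
R beats P 49–27.
R beats S 52–24.
P beats Q 39–37.
Every option loses at least one head-to-head, so there is no Condorcet winner.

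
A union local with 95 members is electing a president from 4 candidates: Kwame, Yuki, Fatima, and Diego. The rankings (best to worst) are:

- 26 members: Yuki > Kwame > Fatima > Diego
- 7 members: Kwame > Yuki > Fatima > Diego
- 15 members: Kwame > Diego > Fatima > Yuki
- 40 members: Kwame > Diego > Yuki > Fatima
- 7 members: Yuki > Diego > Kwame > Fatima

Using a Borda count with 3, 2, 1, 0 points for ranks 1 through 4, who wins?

Kwame

Kwame: 26·2 + 7·3 + 15·3 + 40·3 + 7·1 = 245
Yuki: 26·3 + 7·2 + 15·0 + 40·1 + 7·3 = 153
Fatima: 26·1 + 7·1 + 15·1 + 40·0 + 7·0 = 48
Diego: 26·0 + 7·0 + 15·2 + 40·2 + 7·2 = 124
Kwame has the highest Borda score (245).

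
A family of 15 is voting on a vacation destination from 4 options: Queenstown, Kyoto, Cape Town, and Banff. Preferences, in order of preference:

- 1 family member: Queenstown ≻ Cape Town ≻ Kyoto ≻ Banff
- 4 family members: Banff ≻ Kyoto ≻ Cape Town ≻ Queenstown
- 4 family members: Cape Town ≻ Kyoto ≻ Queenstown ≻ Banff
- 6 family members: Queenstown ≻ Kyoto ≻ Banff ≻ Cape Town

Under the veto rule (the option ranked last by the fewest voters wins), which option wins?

Kyoto

Last-place votes: Queenstown 4, Kyoto 0, Cape Town 6, Banff 5.
Kyoto is ranked last by the fewest voters, so Kyoto wins.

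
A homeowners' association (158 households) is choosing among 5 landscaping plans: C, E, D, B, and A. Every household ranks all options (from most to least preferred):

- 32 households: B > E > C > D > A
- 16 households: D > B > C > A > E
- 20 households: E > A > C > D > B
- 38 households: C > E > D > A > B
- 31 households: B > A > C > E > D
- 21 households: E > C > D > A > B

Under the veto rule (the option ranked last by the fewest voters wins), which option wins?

C

Last-place votes: C 0, E 16, D 31, B 79, A 32.
C is ranked last by the fewest voters, so C wins.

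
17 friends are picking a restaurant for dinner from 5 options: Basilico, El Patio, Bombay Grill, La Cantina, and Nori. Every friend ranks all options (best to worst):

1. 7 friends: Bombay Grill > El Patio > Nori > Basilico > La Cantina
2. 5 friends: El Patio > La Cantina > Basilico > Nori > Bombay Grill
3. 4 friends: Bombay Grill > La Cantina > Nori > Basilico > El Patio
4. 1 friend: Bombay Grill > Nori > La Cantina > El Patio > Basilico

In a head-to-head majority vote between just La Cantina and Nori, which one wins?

Voters preferring La Cantina to Nori: 9; preferring Nori to La Cantina: 8.
La Cantina wins the head-to-head.

La Cantina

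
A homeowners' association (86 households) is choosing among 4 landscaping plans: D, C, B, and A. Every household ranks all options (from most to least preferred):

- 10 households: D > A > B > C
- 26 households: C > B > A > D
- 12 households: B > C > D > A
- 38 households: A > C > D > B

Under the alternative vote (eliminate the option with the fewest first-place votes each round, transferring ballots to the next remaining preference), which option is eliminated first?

Round 1: D 10, C 26, B 12, A 38. Eliminate D.

D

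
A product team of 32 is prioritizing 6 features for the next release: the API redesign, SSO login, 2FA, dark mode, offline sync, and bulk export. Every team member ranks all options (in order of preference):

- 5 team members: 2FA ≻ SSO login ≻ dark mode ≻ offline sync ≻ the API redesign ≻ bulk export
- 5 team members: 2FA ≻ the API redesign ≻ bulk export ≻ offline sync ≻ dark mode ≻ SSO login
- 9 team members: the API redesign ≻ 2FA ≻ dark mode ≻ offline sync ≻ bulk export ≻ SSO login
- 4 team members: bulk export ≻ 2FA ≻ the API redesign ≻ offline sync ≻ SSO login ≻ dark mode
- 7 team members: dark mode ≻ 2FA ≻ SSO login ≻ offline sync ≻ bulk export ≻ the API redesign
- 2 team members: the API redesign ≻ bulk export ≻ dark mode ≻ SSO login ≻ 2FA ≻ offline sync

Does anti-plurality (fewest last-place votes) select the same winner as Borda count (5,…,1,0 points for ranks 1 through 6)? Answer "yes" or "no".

yes

Anti-plurality — last-place votes: the API redesign 7, SSO login 14, 2FA 0, dark mode 4, offline sync 2, bulk export 5. Winner: 2FA.
Borda — scores: the API redesign 92, SSO login 49, 2FA 132, dark mode 88, offline sync 60, bulk export 59. Winner: 2FA.
The two methods agree.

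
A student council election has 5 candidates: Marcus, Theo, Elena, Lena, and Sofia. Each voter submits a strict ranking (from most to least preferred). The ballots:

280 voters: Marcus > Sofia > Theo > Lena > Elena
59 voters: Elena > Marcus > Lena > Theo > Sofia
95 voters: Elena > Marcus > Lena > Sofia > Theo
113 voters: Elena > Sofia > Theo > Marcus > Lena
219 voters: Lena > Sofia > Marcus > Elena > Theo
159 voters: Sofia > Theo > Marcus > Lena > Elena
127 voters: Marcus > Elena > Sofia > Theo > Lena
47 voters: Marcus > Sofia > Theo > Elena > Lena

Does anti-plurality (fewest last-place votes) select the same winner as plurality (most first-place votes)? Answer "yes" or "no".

Anti-plurality — last-place votes: Marcus 0, Theo 314, Elena 439, Lena 287, Sofia 59. Winner: Marcus.
Plurality — first-place votes: Marcus 454, Theo 0, Elena 267, Lena 219, Sofia 159. Winner: Marcus.
The two methods agree.

yes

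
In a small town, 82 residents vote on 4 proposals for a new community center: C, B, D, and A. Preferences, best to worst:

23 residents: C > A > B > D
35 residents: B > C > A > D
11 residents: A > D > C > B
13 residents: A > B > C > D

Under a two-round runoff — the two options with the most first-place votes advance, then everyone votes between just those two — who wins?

Round 1 first-place votes: C 23, B 35, D 0, A 24.
B and A advance.
Runoff: B is preferred to A by 35 voters; A by 47.
A wins the runoff.

A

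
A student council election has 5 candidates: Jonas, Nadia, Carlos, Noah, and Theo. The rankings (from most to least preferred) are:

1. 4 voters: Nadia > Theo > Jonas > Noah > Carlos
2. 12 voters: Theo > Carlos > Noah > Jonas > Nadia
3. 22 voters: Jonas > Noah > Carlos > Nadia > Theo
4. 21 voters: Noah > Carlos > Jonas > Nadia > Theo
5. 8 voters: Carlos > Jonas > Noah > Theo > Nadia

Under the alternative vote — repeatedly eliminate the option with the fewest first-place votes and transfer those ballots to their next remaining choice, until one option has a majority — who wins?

Jonas

Round 1: Jonas 22, Nadia 4, Carlos 8, Noah 21, Theo 12. Eliminate Nadia.
Round 2: Jonas 22, Carlos 8, Noah 21, Theo 16. Eliminate Carlos.
Round 3: Jonas 30, Noah 21, Theo 16. Eliminate Theo.
Round 4: Jonas 34, Noah 33. Jonas has a majority.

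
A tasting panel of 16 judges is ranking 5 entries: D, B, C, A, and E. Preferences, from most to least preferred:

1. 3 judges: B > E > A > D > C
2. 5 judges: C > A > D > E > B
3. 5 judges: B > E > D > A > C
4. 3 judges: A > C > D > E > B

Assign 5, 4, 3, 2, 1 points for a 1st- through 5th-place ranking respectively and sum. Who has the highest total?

D: 3·2 + 5·3 + 5·3 + 3·3 = 45
B: 3·5 + 5·1 + 5·5 + 3·1 = 48
C: 3·1 + 5·5 + 5·1 + 3·4 = 45
A: 3·3 + 5·4 + 5·2 + 3·5 = 54
E: 3·4 + 5·2 + 5·4 + 3·2 = 48
A has the highest Borda score (54).

A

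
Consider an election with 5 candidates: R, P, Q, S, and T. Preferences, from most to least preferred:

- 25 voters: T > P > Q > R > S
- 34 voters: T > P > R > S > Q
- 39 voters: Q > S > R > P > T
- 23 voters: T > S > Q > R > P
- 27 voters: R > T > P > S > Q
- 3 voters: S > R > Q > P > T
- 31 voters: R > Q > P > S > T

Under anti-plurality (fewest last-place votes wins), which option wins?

R

Last-place votes: R 0, P 23, Q 61, S 25, T 73.
R is ranked last by the fewest voters, so R wins.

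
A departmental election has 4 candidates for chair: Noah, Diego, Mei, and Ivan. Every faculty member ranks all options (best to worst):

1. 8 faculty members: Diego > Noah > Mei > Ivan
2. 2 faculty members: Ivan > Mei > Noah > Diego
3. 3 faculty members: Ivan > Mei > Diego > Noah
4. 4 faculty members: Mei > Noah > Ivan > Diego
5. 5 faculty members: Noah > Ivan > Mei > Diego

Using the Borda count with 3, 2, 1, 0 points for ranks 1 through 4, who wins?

Noah

Noah: 8·2 + 2·1 + 3·0 + 4·2 + 5·3 = 41
Diego: 8·3 + 2·0 + 3·1 + 4·0 + 5·0 = 27
Mei: 8·1 + 2·2 + 3·2 + 4·3 + 5·1 = 35
Ivan: 8·0 + 2·3 + 3·3 + 4·1 + 5·2 = 29
Noah has the highest Borda score (41).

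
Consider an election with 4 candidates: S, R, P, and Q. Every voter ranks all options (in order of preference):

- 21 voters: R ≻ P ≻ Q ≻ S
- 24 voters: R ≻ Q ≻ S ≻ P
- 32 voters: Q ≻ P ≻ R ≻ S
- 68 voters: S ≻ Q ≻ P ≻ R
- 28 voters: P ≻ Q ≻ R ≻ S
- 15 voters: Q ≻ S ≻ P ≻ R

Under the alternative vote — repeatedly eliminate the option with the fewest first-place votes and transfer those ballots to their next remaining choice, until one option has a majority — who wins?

Round 1: S 68, R 45, P 28, Q 47. Eliminate P.
Round 2: S 68, R 45, Q 75. Eliminate R.
Round 3: S 68, Q 120. Q has a majority.

Q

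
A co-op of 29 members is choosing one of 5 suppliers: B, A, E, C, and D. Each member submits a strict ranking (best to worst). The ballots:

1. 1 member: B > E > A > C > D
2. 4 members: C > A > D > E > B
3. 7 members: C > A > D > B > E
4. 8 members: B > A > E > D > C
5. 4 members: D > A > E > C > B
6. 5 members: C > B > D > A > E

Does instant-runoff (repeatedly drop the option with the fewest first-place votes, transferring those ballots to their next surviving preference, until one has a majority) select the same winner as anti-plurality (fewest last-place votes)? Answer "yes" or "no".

Instant-runoff — R1 B 9, A 0, E 0, C 16, D 4 (C winner). Winner: C.
Anti-plurality — last-place votes: B 8, A 0, E 12, C 8, D 1. Winner: A.
The two methods disagree.

no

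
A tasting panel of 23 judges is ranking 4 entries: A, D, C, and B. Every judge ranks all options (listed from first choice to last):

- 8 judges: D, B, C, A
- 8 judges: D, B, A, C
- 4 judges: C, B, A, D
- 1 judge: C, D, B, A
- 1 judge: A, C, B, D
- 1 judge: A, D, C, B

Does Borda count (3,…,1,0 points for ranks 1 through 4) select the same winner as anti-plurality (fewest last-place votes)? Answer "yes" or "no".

Borda — scores: A 18, D 52, C 26, B 42. Winner: D.
Anti-plurality — last-place votes: A 9, D 5, C 8, B 1. Winner: B.
The two methods disagree.

no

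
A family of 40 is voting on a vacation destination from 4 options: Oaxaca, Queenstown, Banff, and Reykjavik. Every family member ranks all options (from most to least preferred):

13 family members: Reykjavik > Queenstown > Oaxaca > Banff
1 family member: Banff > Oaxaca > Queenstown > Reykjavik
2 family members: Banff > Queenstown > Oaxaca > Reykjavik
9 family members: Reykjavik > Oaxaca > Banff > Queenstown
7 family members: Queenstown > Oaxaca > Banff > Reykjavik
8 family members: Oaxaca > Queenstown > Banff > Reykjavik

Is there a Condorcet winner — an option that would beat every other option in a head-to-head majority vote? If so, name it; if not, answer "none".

Reykjavik

Reykjavik vs Oaxaca: 22–18 for Reykjavik.
Reykjavik vs Queenstown: 22–18 for Reykjavik.
Reykjavik vs Banff: 22–18 for Reykjavik.
Reykjavik beats every other option head-to-head.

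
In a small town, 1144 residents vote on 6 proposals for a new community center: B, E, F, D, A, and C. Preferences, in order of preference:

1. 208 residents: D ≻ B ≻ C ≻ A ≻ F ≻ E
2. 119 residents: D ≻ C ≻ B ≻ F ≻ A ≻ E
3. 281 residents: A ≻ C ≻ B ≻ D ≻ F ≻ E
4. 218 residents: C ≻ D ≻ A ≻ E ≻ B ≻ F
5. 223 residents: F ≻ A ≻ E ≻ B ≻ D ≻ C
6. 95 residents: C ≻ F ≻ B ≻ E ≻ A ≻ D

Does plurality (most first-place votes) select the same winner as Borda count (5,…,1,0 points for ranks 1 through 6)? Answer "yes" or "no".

Plurality — first-place votes: B 0, E 0, F 223, D 327, A 281, C 313. Winner: D.
Borda — scores: B 2981, E 1295, F 2222, D 3292, A 3581, C 3789. Winner: C.
The two methods disagree.

no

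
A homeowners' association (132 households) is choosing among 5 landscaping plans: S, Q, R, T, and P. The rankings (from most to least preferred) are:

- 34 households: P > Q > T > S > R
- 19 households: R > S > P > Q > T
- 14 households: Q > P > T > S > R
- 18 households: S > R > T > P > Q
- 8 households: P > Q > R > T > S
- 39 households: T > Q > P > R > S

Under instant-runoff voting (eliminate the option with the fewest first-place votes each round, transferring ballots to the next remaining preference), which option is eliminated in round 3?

Round 1: S 18, Q 14, R 19, T 39, P 42. Eliminate Q.
Round 2: S 18, R 19, T 39, P 56. Eliminate S.
Round 3: R 37, T 39, P 56. Eliminate R.

R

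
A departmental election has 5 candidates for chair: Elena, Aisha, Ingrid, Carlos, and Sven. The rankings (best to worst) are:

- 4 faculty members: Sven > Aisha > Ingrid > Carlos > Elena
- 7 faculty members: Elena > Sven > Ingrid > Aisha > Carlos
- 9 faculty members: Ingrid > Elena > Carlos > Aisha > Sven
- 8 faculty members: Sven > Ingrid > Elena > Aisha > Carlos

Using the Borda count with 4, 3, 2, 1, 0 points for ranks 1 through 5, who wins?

Elena: 4·0 + 7·4 + 9·3 + 8·2 = 71
Aisha: 4·3 + 7·1 + 9·1 + 8·1 = 36
Ingrid: 4·2 + 7·2 + 9·4 + 8·3 = 82
Carlos: 4·1 + 7·0 + 9·2 + 8·0 = 22
Sven: 4·4 + 7·3 + 9·0 + 8·4 = 69
Ingrid has the highest Borda score (82).

Ingrid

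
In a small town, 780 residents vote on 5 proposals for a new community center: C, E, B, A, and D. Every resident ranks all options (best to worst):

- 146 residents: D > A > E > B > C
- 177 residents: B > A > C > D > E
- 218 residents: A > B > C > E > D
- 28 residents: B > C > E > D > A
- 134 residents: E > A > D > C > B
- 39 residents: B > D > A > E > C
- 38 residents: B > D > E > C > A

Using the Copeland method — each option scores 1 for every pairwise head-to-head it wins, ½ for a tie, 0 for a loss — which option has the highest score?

C: beats E and D; loses to B and A → score 2.
E: loses to C, B, A, and D → score 0.
B: beats C, E, and D; loses to A → score 3.
A: beats C, E, B, and D → score 4.
D: beats E; loses to C, B, and A → score 1.
A has the best pairwise record.

A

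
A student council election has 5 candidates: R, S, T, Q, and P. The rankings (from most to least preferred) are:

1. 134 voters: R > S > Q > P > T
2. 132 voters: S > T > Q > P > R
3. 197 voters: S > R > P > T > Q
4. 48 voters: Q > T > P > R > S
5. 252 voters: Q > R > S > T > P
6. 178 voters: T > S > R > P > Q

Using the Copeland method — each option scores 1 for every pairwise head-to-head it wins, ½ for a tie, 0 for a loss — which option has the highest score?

S

R: beats T, Q, and P; loses to S → score 3.
S: beats R, T, Q, and P → score 4.
T: beats Q and P; loses to R and S → score 2.
Q: beats P; loses to R, S, and T → score 1.
P: loses to R, S, T, and Q → score 0.
S has the best pairwise record.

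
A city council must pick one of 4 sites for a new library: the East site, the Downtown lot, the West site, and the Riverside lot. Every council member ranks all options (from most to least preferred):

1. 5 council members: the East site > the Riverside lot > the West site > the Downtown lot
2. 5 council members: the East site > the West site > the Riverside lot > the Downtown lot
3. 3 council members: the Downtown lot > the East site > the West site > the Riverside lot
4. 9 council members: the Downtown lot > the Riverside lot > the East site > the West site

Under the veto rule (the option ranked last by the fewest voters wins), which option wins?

the East site

Last-place votes: the East site 0, the Downtown lot 10, the West site 9, the Riverside lot 3.
the East site is ranked last by the fewest voters, so the East site wins.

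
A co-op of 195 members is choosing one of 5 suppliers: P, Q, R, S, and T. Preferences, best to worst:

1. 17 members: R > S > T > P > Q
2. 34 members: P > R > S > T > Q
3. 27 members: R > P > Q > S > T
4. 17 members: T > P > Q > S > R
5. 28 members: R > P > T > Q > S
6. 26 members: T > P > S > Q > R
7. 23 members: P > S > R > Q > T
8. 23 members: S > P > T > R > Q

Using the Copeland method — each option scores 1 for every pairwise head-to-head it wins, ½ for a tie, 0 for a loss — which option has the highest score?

P: beats Q, R, S, and T → score 4.
Q: loses to P, R, S, and T → score 0.
R: beats Q, S, and T; loses to P → score 3.
S: beats Q and T; loses to P and R → score 2.
T: beats Q; loses to P, R, and S → score 1.
P has the best pairwise record.

P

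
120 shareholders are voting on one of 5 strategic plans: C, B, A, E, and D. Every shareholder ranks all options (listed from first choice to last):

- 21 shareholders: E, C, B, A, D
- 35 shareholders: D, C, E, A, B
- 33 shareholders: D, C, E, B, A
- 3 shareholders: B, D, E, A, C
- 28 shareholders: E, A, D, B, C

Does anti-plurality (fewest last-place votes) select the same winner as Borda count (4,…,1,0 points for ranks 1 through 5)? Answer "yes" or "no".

Anti-plurality — last-place votes: C 31, B 35, A 33, E 0, D 21. Winner: E.
Borda — scores: C 267, B 115, A 143, E 338, D 337. Winner: E.
The two methods agree.

yes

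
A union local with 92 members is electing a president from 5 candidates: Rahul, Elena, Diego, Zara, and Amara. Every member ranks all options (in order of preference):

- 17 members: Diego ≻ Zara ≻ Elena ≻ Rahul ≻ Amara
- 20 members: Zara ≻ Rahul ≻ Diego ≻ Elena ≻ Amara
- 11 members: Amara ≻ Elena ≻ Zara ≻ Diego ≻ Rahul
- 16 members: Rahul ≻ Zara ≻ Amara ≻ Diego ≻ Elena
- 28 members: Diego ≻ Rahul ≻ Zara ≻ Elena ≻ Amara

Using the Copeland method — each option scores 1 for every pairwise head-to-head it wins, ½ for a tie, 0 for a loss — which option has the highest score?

Zara

Rahul: beats Elena and Amara; loses to Diego and Zara → score 2.
Elena: beats Amara; loses to Rahul, Diego, and Zara → score 1.
Diego: beats Rahul, Elena, and Amara; loses to Zara → score 3.
Zara: beats Rahul, Elena, Diego, and Amara → score 4.
Amara: loses to Rahul, Elena, Diego, and Zara → score 0.
Zara has the best pairwise record.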